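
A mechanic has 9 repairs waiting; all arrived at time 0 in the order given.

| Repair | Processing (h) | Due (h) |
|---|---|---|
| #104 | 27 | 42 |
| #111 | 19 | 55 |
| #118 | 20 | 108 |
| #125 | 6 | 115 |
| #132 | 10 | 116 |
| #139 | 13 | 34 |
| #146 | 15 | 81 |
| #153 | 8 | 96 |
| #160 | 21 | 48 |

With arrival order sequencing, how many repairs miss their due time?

4

FIFO (arrival order): #104 #111 #118 #125 #132 #139 #146 #153 #160.
#104: 0→27, due 42, tardiness 0
#111: 27→46, due 55, tardiness 0
#118: 46→66, due 108, tardiness 0
#125: 66→72, due 115, tardiness 0
#132: 72→82, due 116, tardiness 0
#139: 82→95, due 34, tardiness 61
#146: 95→110, due 81, tardiness 29
#153: 110→118, due 96, tardiness 22
#160: 118→139, due 48, tardiness 91
Late repairs: 4.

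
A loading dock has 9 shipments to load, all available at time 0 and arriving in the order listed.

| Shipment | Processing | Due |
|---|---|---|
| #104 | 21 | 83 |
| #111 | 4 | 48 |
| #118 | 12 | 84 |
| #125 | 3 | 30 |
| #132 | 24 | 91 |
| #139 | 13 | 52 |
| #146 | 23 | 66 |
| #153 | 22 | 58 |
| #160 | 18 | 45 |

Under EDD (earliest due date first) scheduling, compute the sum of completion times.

EDD (increasing due date): #125 #160 #111 #139 #153 #146 #104 #118 #132.
#125: 0→3
#160: 3→21
#111: 21→25
#139: 25→38
#153: 38→60
#146: 60→83
#104: 83→104
#118: 104→116
#132: 116→140
Sum = 3+21+25+38+60+83+104+116+140 = 590.

590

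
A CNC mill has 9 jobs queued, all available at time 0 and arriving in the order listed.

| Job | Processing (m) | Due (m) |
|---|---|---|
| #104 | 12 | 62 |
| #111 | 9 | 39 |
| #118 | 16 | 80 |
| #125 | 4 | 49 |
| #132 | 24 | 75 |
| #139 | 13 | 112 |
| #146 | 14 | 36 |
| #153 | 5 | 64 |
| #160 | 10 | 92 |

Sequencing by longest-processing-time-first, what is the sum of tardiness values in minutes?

LPT (decreasing processing time): #132 #118 #146 #139 #104 #160 #111 #153 #125.
#132: 0→24, due 75, tardiness 0
#118: 24→40, due 80, tardiness 0
#146: 40→54, due 36, tardiness 18
#139: 54→67, due 112, tardiness 0
#104: 67→79, due 62, tardiness 17
#160: 79→89, due 92, tardiness 0
#111: 89→98, due 39, tardiness 59
#153: 98→103, due 64, tardiness 39
#125: 103→107, due 49, tardiness 58
Sum = 0+0+18+0+17+0+59+39+58 = 191.

191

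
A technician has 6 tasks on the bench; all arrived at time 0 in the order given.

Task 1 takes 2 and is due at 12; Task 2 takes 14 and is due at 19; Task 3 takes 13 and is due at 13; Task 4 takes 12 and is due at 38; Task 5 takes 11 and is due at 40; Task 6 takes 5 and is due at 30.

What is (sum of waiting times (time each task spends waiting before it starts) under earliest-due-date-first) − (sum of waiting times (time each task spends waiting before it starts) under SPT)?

26

EDD (increasing due date): Task 1 Task 3 Task 2 Task 6 Task 4 Task 5.
Task 1: waits 0, runs 0→2
Task 3: waits 2, runs 2→15
Task 2: waits 15, runs 15→29
Task 6: waits 29, runs 29→34
Task 4: waits 34, runs 34→46
Task 5: waits 46, runs 46→57
Sum = 0+2+15+29+34+46 = 126.
SPT (increasing processing time): Task 1 Task 6 Task 5 Task 4 Task 3 Task 2.
Task 1: waits 0, runs 0→2
Task 6: waits 2, runs 2→7
Task 5: waits 7, runs 7→18
Task 4: waits 18, runs 18→30
Task 3: waits 30, runs 30→43
Task 2: waits 43, runs 43→57
Sum = 0+2+7+18+30+43 = 100.
Difference = 126 − 100 = 26.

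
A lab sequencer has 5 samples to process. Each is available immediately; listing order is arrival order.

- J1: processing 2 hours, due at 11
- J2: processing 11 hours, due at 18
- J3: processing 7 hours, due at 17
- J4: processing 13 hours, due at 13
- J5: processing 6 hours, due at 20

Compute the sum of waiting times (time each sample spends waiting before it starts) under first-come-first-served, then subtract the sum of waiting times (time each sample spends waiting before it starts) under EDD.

-4

FIFO (arrival order): J1 J2 J3 J4 J5.
J1: waits 0, runs 0→2
J2: waits 2, runs 2→13
J3: waits 13, runs 13→20
J4: waits 20, runs 20→33
J5: waits 33, runs 33→39
Sum = 0+2+13+20+33 = 68.
EDD (increasing due date): J1 J4 J3 J2 J5.
J1: waits 0, runs 0→2
J4: waits 2, runs 2→15
J3: waits 15, runs 15→22
J2: waits 22, runs 22→33
J5: waits 33, runs 33→39
Sum = 0+2+15+22+33 = 72.
Difference = 68 − 72 = -4.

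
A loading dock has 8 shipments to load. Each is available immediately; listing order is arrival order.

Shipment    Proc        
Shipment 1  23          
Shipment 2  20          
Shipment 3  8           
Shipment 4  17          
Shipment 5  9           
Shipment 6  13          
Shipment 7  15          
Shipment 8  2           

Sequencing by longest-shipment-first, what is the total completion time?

LPT (decreasing processing time): Shipment 1 Shipment 2 Shipment 4 Shipment 7 Shipment 6 Shipment 5 Shipment 3 Shipment 8.
Shipment 1: 0→23
Shipment 2: 23→43
Shipment 4: 43→60
Shipment 7: 60→75
Shipment 6: 75→88
Shipment 5: 88→97
Shipment 3: 97→105
Shipment 8: 105→107
Sum = 23+43+60+75+88+97+105+107 = 598.

598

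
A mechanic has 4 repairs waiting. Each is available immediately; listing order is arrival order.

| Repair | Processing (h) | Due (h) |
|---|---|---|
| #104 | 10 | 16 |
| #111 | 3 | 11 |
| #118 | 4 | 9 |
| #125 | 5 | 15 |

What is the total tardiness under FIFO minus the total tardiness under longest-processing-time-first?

-4

FIFO (arrival order): #104 #111 #118 #125.
#104: 0→10, due 16, tardiness 0
#111: 10→13, due 11, tardiness 2
#118: 13→17, due 9, tardiness 8
#125: 17→22, due 15, tardiness 7
Sum = 0+2+8+7 = 17.
LPT (decreasing processing time): #104 #125 #118 #111.
#104: 0→10, due 16, tardiness 0
#125: 10→15, due 15, tardiness 0
#118: 15→19, due 9, tardiness 10
#111: 19→22, due 11, tardiness 11
Sum = 0+0+10+11 = 21.
Difference = 17 − 21 = -4.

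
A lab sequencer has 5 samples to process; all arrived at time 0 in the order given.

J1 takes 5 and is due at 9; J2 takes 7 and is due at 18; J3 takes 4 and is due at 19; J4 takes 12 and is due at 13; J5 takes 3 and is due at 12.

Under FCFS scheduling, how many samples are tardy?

FIFO (arrival order): J1 J2 J3 J4 J5.
J1: 0→5, due 9, tardiness 0
J2: 5→12, due 18, tardiness 0
J3: 12→16, due 19, tardiness 0
J4: 16→28, due 13, tardiness 15
J5: 28→31, due 12, tardiness 19
Late samples: 2.

2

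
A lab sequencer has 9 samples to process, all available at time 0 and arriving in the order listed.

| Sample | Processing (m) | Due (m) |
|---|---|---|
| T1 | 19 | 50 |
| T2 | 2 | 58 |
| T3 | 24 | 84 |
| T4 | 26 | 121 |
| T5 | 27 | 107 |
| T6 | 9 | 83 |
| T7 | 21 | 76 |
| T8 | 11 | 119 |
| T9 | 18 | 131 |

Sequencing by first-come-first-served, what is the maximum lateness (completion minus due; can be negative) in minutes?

52

FIFO (arrival order): T1 T2 T3 T4 T5 T6 T7 T8 T9.
T1: 0→19, due 50, lateness -31
T2: 19→21, due 58, lateness -37
T3: 21→45, due 84, lateness -39
T4: 45→71, due 121, lateness -50
T5: 71→98, due 107, lateness -9
T6: 98→107, due 83, lateness 24
T7: 107→128, due 76, lateness 52
T8: 128→139, due 119, lateness 20
T9: 139→157, due 131, lateness 26
Maximum = 52.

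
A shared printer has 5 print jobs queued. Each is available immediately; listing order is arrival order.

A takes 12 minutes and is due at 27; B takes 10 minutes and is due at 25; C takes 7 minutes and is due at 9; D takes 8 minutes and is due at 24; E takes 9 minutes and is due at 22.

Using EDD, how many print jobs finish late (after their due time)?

2

EDD (increasing due date): C E D B A.
C: 0→7, due 9, tardiness 0
E: 7→16, due 22, tardiness 0
D: 16→24, due 24, tardiness 0
B: 24→34, due 25, tardiness 9
A: 34→46, due 27, tardiness 19
Late print jobs: 2.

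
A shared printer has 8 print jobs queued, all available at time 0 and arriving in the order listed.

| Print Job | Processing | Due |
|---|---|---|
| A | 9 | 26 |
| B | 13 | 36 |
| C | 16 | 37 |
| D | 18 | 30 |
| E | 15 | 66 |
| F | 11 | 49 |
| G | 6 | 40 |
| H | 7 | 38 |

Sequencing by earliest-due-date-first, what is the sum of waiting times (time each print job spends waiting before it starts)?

EDD (increasing due date): A D B C H G F E.
A: waits 0, runs 0→9
D: waits 9, runs 9→27
B: waits 27, runs 27→40
C: waits 40, runs 40→56
H: waits 56, runs 56→63
G: waits 63, runs 63→69
F: waits 69, runs 69→80
E: waits 80, runs 80→95
Sum = 0+9+27+40+56+63+69+80 = 344.

344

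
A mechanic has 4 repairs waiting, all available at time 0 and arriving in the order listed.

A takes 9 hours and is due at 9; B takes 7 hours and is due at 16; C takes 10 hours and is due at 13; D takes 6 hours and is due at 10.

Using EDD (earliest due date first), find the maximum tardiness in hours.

16

EDD (increasing due date): A D C B.
A: 0→9, due 9, tardiness 0
D: 9→15, due 10, tardiness 5
C: 15→25, due 13, tardiness 12
B: 25→32, due 16, tardiness 16
Maximum = 16.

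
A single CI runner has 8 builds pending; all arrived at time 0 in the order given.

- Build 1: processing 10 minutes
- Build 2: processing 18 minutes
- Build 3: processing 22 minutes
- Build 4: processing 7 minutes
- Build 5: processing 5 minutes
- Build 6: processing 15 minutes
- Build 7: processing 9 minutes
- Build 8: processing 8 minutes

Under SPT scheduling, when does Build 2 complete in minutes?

72

SPT (increasing processing time): Build 5 Build 4 Build 8 Build 7 Build 1 Build 6 Build 2 Build 3.
Build 5: 0→5
Build 4: 5→12
Build 8: 12→20
Build 7: 20→29
Build 1: 29→39
Build 6: 39→54
Build 2: 54→72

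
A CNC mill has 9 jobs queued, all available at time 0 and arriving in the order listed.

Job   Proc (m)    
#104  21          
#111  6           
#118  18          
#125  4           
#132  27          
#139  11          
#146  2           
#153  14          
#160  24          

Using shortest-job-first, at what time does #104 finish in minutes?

76

SPT (increasing processing time): #146 #125 #111 #139 #153 #118 #104 #160 #132.
#146: 0→2
#125: 2→6
#111: 6→12
#139: 12→23
#153: 23→37
#118: 37→55
#104: 55→76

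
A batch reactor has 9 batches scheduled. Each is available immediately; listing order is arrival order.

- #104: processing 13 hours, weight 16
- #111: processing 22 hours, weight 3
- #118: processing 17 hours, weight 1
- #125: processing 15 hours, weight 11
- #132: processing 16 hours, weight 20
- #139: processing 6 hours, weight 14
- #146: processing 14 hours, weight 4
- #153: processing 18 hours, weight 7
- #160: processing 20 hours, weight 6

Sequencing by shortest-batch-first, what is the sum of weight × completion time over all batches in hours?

4239

SPT (increasing processing time): #139 #104 #146 #125 #132 #118 #153 #160 #111.
#139: finishes 6, weight 14, w·C = 84
#104: finishes 19, weight 16, w·C = 304
#146: finishes 33, weight 4, w·C = 132
#125: finishes 48, weight 11, w·C = 528
#132: finishes 64, weight 20, w·C = 1280
#118: finishes 81, weight 1, w·C = 81
#153: finishes 99, weight 7, w·C = 693
#160: finishes 119, weight 6, w·C = 714
#111: finishes 141, weight 3, w·C = 423
Sum = 84+304+132+528+1280+81+693+714+423 = 4239.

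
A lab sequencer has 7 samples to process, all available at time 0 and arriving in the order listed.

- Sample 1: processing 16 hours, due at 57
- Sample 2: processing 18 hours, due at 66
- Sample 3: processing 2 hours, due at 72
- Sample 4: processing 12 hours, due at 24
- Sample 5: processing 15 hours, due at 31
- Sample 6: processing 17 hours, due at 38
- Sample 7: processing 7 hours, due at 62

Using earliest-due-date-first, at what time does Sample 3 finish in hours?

87

EDD (increasing due date): Sample 4 Sample 5 Sample 6 Sample 1 Sample 7 Sample 2 Sample 3.
Sample 4: 0→12
Sample 5: 12→27
Sample 6: 27→44
Sample 1: 44→60
Sample 7: 60→67
Sample 2: 67→85
Sample 3: 85→87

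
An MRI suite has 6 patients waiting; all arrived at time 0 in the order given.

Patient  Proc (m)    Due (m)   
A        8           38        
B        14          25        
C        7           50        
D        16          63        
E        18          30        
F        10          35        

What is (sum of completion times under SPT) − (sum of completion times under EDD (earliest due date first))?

-54

SPT (increasing processing time): C A F B D E.
C: 0→7
A: 7→15
F: 15→25
B: 25→39
D: 39→55
E: 55→73
Sum = 7+15+25+39+55+73 = 214.
EDD (increasing due date): B E F A C D.
B: 0→14
E: 14→32
F: 32→42
A: 42→50
C: 50→57
D: 57→73
Sum = 14+32+42+50+57+73 = 268.
Difference = 214 − 268 = -54.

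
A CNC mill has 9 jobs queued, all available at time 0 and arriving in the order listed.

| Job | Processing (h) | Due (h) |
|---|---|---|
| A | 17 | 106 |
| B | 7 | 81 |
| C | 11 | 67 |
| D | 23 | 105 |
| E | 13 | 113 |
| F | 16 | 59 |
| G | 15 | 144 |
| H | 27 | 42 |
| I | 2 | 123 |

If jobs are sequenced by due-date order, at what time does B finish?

EDD (increasing due date): H F C B D A E I G.
H: 0→27
F: 27→43
C: 43→54
B: 54→61

61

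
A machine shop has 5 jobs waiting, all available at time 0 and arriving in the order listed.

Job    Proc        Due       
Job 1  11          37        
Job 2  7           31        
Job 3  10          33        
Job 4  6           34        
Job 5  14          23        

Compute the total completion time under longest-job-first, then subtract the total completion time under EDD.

LPT (decreasing processing time): Job 5 Job 1 Job 3 Job 2 Job 4.
Job 5: 0→14
Job 1: 14→25
Job 3: 25→35
Job 2: 35→42
Job 4: 42→48
Sum = 14+25+35+42+48 = 164.
EDD (increasing due date): Job 5 Job 2 Job 3 Job 4 Job 1.
Job 5: 0→14
Job 2: 14→21
Job 3: 21→31
Job 4: 31→37
Job 1: 37→48
Sum = 14+21+31+37+48 = 151.
Difference = 164 − 151 = 13.

13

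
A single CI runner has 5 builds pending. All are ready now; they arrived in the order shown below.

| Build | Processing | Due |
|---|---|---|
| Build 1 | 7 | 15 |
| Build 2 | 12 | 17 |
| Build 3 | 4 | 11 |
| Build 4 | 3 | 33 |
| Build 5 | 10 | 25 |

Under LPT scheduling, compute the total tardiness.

39

LPT (decreasing processing time): Build 2 Build 5 Build 1 Build 3 Build 4.
Build 2: 0→12, due 17, tardiness 0
Build 5: 12→22, due 25, tardiness 0
Build 1: 22→29, due 15, tardiness 14
Build 3: 29→33, due 11, tardiness 22
Build 4: 33→36, due 33, tardiness 3
Sum = 0+0+14+22+3 = 39.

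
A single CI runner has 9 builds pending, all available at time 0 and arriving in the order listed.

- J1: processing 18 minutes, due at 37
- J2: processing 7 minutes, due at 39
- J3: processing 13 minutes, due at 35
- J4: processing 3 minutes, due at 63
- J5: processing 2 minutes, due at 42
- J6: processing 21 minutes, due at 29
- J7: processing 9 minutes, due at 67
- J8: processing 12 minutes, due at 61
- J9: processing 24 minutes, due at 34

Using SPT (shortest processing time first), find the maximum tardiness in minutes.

75

SPT (increasing processing time): J5 J4 J2 J7 J8 J3 J1 J6 J9.
J5: 0→2, due 42, tardiness 0
J4: 2→5, due 63, tardiness 0
J2: 5→12, due 39, tardiness 0
J7: 12→21, due 67, tardiness 0
J8: 21→33, due 61, tardiness 0
J3: 33→46, due 35, tardiness 11
J1: 46→64, due 37, tardiness 27
J6: 64→85, due 29, tardiness 56
J9: 85→109, due 34, tardiness 75
Maximum = 75.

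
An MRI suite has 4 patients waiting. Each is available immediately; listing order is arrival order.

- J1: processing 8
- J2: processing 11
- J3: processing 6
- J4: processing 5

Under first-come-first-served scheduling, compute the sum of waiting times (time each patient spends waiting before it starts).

FIFO (arrival order): J1 J2 J3 J4.
J1: waits 0, runs 0→8
J2: waits 8, runs 8→19
J3: waits 19, runs 19→25
J4: waits 25, runs 25→30
Sum = 0+8+19+25 = 52.

52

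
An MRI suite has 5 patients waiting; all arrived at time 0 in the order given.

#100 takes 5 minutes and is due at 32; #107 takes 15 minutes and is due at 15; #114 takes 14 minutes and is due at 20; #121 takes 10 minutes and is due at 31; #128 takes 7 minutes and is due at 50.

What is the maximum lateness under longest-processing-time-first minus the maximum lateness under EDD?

7

LPT (decreasing processing time): #107 #114 #121 #128 #100.
#107: 0→15, due 15, lateness 0
#114: 15→29, due 20, lateness 9
#121: 29→39, due 31, lateness 8
#128: 39→46, due 50, lateness -4
#100: 46→51, due 32, lateness 19
Maximum = 19.
EDD (increasing due date): #107 #114 #121 #100 #128.
#107: 0→15, due 15, lateness 0
#114: 15→29, due 20, lateness 9
#121: 29→39, due 31, lateness 8
#100: 39→44, due 32, lateness 12
#128: 44→51, due 50, lateness 1
Maximum = 12.
Difference = 19 − 12 = 7.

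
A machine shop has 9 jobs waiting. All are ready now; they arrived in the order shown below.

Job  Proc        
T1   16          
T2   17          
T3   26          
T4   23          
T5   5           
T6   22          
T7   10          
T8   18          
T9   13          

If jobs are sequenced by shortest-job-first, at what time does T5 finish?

5

SPT (increasing processing time): T5 T7 T9 T1 T2 T8 T6 T4 T3.
T5: 0→5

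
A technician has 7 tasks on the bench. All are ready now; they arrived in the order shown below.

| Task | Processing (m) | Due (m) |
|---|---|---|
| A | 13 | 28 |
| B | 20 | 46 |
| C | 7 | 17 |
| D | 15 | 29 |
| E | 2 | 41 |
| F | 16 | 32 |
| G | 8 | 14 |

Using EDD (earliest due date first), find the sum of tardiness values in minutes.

96

EDD (increasing due date): G C A D F E B.
G: 0→8, due 14, tardiness 0
C: 8→15, due 17, tardiness 0
A: 15→28, due 28, tardiness 0
D: 28→43, due 29, tardiness 14
F: 43→59, due 32, tardiness 27
E: 59→61, due 41, tardiness 20
B: 61→81, due 46, tardiness 35
Sum = 0+0+0+14+27+20+35 = 96.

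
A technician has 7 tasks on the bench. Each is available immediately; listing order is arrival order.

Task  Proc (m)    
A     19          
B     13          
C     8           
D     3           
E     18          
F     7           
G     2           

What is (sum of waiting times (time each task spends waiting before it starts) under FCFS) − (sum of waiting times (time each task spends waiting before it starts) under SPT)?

FIFO (arrival order): A B C D E F G.
A: waits 0, runs 0→19
B: waits 19, runs 19→32
C: waits 32, runs 32→40
D: waits 40, runs 40→43
E: waits 43, runs 43→61
F: waits 61, runs 61→68
G: waits 68, runs 68→70
Sum = 0+19+32+40+43+61+68 = 263.
SPT (increasing processing time): G D F C B E A.
G: waits 0, runs 0→2
D: waits 2, runs 2→5
F: waits 5, runs 5→12
C: waits 12, runs 12→20
B: waits 20, runs 20→33
E: waits 33, runs 33→51
A: waits 51, runs 51→70
Sum = 0+2+5+12+20+33+51 = 123.
Difference = 263 − 123 = 140.

140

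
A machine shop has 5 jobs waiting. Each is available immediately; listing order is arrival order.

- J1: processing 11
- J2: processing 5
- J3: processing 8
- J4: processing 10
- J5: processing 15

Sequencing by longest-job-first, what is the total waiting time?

121

LPT (decreasing processing time): J5 J1 J4 J3 J2.
J5: waits 0, runs 0→15
J1: waits 15, runs 15→26
J4: waits 26, runs 26→36
J3: waits 36, runs 36→44
J2: waits 44, runs 44→49
Sum = 0+15+26+36+44 = 121.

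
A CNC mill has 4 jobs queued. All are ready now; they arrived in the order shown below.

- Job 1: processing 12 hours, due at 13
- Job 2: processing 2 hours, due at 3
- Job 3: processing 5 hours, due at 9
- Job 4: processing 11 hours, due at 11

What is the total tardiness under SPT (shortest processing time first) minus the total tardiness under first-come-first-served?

SPT (increasing processing time): Job 2 Job 3 Job 4 Job 1.
Job 2: 0→2, due 3, tardiness 0
Job 3: 2→7, due 9, tardiness 0
Job 4: 7→18, due 11, tardiness 7
Job 1: 18→30, due 13, tardiness 17
Sum = 0+0+7+17 = 24.
FIFO (arrival order): Job 1 Job 2 Job 3 Job 4.
Job 1: 0→12, due 13, tardiness 0
Job 2: 12→14, due 3, tardiness 11
Job 3: 14→19, due 9, tardiness 10
Job 4: 19→30, due 11, tardiness 19
Sum = 0+11+10+19 = 40.
Difference = 24 − 40 = -16.

-16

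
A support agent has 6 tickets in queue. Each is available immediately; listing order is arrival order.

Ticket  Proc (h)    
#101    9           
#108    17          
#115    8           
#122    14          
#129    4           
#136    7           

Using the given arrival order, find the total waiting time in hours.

FIFO (arrival order): #101 #108 #115 #122 #129 #136.
#101: waits 0, runs 0→9
#108: waits 9, runs 9→26
#115: waits 26, runs 26→34
#122: waits 34, runs 34→48
#129: waits 48, runs 48→52
#136: waits 52, runs 52→59
Sum = 0+9+26+34+48+52 = 169.

169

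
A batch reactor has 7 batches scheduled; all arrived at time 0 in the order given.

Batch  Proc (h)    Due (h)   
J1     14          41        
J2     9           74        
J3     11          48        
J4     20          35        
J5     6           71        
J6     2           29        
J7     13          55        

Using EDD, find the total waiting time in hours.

EDD (increasing due date): J6 J4 J1 J3 J7 J5 J2.
J6: waits 0, runs 0→2
J4: waits 2, runs 2→22
J1: waits 22, runs 22→36
J3: waits 36, runs 36→47
J7: waits 47, runs 47→60
J5: waits 60, runs 60→66
J2: waits 66, runs 66→75
Sum = 0+2+22+36+47+60+66 = 233.

233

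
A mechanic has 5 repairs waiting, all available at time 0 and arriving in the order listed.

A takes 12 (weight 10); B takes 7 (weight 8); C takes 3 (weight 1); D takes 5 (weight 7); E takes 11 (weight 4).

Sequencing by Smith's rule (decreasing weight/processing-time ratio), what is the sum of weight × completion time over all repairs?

549

WSPT (decreasing weight/processing-time ratio): D B A E C.
D: finishes 5, weight 7, w·C = 35
B: finishes 12, weight 8, w·C = 96
A: finishes 24, weight 10, w·C = 240
E: finishes 35, weight 4, w·C = 140
C: finishes 38, weight 1, w·C = 38
Sum = 35+96+240+140+38 = 549.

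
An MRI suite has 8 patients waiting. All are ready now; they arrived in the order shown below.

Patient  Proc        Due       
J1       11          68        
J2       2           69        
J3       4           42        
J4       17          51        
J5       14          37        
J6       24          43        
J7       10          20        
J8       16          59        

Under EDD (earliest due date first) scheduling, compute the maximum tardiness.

29

EDD (increasing due date): J7 J5 J3 J6 J4 J8 J1 J2.
J7: 0→10, due 20, tardiness 0
J5: 10→24, due 37, tardiness 0
J3: 24→28, due 42, tardiness 0
J6: 28→52, due 43, tardiness 9
J4: 52→69, due 51, tardiness 18
J8: 69→85, due 59, tardiness 26
J1: 85→96, due 68, tardiness 28
J2: 96→98, due 69, tardiness 29
Maximum = 29.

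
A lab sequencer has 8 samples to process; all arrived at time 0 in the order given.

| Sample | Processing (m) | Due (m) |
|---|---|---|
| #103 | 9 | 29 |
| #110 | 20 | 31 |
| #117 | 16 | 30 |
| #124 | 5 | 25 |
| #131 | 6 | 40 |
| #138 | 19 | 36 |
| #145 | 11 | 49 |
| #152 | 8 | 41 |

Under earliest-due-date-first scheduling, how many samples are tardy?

EDD (increasing due date): #124 #103 #117 #110 #138 #131 #152 #145.
#124: 0→5, due 25, tardiness 0
#103: 5→14, due 29, tardiness 0
#117: 14→30, due 30, tardiness 0
#110: 30→50, due 31, tardiness 19
#138: 50→69, due 36, tardiness 33
#131: 69→75, due 40, tardiness 35
#152: 75→83, due 41, tardiness 42
#145: 83→94, due 49, tardiness 45
Late samples: 5.

5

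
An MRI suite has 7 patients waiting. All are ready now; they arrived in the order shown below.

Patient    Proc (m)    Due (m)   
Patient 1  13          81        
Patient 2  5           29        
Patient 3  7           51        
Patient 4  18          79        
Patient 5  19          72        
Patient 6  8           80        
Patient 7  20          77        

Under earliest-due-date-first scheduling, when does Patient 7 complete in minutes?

51

EDD (increasing due date): Patient 2 Patient 3 Patient 5 Patient 7 Patient 4 Patient 6 Patient 1.
Patient 2: 0→5
Patient 3: 5→12
Patient 5: 12→31
Patient 7: 31→51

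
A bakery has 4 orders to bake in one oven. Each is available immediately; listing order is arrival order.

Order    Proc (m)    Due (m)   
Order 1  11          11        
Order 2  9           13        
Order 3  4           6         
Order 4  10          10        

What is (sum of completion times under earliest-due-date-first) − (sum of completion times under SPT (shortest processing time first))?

EDD (increasing due date): Order 3 Order 4 Order 1 Order 2.
Order 3: 0→4
Order 4: 4→14
Order 1: 14→25
Order 2: 25→34
Sum = 4+14+25+34 = 77.
SPT (increasing processing time): Order 3 Order 2 Order 4 Order 1.
Order 3: 0→4
Order 2: 4→13
Order 4: 13→23
Order 1: 23→34
Sum = 4+13+23+34 = 74.
Difference = 77 − 74 = 3.

3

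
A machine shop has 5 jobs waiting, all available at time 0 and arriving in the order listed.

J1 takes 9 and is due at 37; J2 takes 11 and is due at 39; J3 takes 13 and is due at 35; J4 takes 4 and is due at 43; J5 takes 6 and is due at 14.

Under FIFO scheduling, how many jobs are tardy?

FIFO (arrival order): J1 J2 J3 J4 J5.
J1: 0→9, due 37, tardiness 0
J2: 9→20, due 39, tardiness 0
J3: 20→33, due 35, tardiness 0
J4: 33→37, due 43, tardiness 0
J5: 37→43, due 14, tardiness 29
Late jobs: 1.

1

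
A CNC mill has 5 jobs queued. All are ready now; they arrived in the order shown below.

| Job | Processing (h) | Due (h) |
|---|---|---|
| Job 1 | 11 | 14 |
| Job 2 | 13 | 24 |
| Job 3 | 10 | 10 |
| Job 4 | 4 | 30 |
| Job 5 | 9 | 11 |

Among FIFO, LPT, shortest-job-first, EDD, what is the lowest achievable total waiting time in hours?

74

FIFO (arrival order): Job 1 Job 2 Job 3 Job 4 Job 5.
Job 1: waits 0, runs 0→11
Job 2: waits 11, runs 11→24
Job 3: waits 24, runs 24→34
Job 4: waits 34, runs 34→38
Job 5: waits 38, runs 38→47
Sum = 0+11+24+34+38 = 107.
LPT (decreasing processing time): Job 2 Job 1 Job 3 Job 5 Job 4.
Job 2: waits 0, runs 0→13
Job 1: waits 13, runs 13→24
Job 3: waits 24, runs 24→34
Job 5: waits 34, runs 34→43
Job 4: waits 43, runs 43→47
Sum = 0+13+24+34+43 = 114.
SPT (increasing processing time): Job 4 Job 5 Job 3 Job 1 Job 2.
Job 4: waits 0, runs 0→4
Job 5: waits 4, runs 4→13
Job 3: waits 13, runs 13→23
Job 1: waits 23, runs 23→34
Job 2: waits 34, runs 34→47
Sum = 0+4+13+23+34 = 74.
EDD (increasing due date): Job 3 Job 5 Job 1 Job 2 Job 4.
Job 3: waits 0, runs 0→10
Job 5: waits 10, runs 10→19
Job 1: waits 19, runs 19→30
Job 2: waits 30, runs 30→43
Job 4: waits 43, runs 43→47
Sum = 0+10+19+30+43 = 102.
FIFO 107, LPT 114, SPT 74, EDD 102 → minimum 74.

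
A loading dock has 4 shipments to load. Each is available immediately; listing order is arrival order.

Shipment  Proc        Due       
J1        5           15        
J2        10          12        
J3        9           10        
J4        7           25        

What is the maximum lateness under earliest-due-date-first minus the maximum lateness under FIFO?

EDD (increasing due date): J3 J2 J1 J4.
J3: 0→9, due 10, lateness -1
J2: 9→19, due 12, lateness 7
J1: 19→24, due 15, lateness 9
J4: 24→31, due 25, lateness 6
Maximum = 9.
FIFO (arrival order): J1 J2 J3 J4.
J1: 0→5, due 15, lateness -10
J2: 5→15, due 12, lateness 3
J3: 15→24, due 10, lateness 14
J4: 24→31, due 25, lateness 6
Maximum = 14.
Difference = 9 − 14 = -5.

-5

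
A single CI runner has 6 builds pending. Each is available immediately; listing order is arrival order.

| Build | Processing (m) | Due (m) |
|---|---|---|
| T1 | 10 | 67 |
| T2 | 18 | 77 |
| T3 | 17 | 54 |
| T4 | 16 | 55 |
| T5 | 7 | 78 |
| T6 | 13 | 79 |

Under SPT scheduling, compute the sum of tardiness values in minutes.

SPT (increasing processing time): T5 T1 T6 T4 T3 T2.
T5: 0→7, due 78, tardiness 0
T1: 7→17, due 67, tardiness 0
T6: 17→30, due 79, tardiness 0
T4: 30→46, due 55, tardiness 0
T3: 46→63, due 54, tardiness 9
T2: 63→81, due 77, tardiness 4
Sum = 0+0+0+0+9+4 = 13.

13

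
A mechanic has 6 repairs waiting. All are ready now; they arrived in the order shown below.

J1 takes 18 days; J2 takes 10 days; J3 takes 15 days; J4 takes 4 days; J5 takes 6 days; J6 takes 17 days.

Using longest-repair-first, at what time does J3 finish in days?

LPT (decreasing processing time): J1 J6 J3 J2 J5 J4.
J1: 0→18
J6: 18→35
J3: 35→50

50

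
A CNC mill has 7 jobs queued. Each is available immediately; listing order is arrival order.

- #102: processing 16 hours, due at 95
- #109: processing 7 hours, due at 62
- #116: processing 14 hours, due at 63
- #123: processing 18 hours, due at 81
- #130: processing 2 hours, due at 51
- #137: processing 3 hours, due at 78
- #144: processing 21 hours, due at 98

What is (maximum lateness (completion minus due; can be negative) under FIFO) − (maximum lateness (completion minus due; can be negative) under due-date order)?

FIFO (arrival order): #102 #109 #116 #123 #130 #137 #144.
#102: 0→16, due 95, lateness -79
#109: 16→23, due 62, lateness -39
#116: 23→37, due 63, lateness -26
#123: 37→55, due 81, lateness -26
#130: 55→57, due 51, lateness 6
#137: 57→60, due 78, lateness -18
#144: 60→81, due 98, lateness -17
Maximum = 6.
EDD (increasing due date): #130 #109 #116 #137 #123 #102 #144.
#130: 0→2, due 51, lateness -49
#109: 2→9, due 62, lateness -53
#116: 9→23, due 63, lateness -40
#137: 23→26, due 78, lateness -52
#123: 26→44, due 81, lateness -37
#102: 44→60, due 95, lateness -35
#144: 60→81, due 98, lateness -17
Maximum = -17.
Difference = 6 − -17 = 23.

23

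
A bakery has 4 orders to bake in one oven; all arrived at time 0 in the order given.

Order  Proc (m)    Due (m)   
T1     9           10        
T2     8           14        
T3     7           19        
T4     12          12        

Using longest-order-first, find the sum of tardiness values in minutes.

LPT (decreasing processing time): T4 T1 T2 T3.
T4: 0→12, due 12, tardiness 0
T1: 12→21, due 10, tardiness 11
T2: 21→29, due 14, tardiness 15
T3: 29→36, due 19, tardiness 17
Sum = 0+11+15+17 = 43.

43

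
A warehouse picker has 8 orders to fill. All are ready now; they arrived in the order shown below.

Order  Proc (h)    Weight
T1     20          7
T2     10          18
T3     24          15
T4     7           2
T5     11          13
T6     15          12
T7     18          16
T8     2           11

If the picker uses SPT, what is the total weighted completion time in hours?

SPT (increasing processing time): T8 T4 T2 T5 T6 T7 T1 T3.
T8: finishes 2, weight 11, w·C = 22
T4: finishes 9, weight 2, w·C = 18
T2: finishes 19, weight 18, w·C = 342
T5: finishes 30, weight 13, w·C = 390
T6: finishes 45, weight 12, w·C = 540
T7: finishes 63, weight 16, w·C = 1008
T1: finishes 83, weight 7, w·C = 581
T3: finishes 107, weight 15, w·C = 1605
Sum = 22+18+342+390+540+1008+581+1605 = 4506.

4506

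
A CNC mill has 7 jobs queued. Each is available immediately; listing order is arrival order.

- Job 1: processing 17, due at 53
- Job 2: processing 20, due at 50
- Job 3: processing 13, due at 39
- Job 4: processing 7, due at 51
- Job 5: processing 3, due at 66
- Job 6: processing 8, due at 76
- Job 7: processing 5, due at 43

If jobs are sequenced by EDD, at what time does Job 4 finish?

45

EDD (increasing due date): Job 3 Job 7 Job 2 Job 4 Job 1 Job 5 Job 6.
Job 3: 0→13
Job 7: 13→18
Job 2: 18→38
Job 4: 38→45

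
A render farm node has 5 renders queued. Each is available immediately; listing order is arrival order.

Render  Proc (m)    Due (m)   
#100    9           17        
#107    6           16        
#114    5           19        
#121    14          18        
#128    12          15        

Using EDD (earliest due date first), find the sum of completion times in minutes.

EDD (increasing due date): #128 #107 #100 #121 #114.
#128: 0→12
#107: 12→18
#100: 18→27
#121: 27→41
#114: 41→46
Sum = 12+18+27+41+46 = 144.

144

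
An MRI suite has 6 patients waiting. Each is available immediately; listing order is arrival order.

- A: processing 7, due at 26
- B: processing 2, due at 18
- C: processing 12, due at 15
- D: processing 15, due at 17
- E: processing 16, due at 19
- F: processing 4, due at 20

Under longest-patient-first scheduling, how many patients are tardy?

5

LPT (decreasing processing time): E D C A F B.
E: 0→16, due 19, tardiness 0
D: 16→31, due 17, tardiness 14
C: 31→43, due 15, tardiness 28
A: 43→50, due 26, tardiness 24
F: 50→54, due 20, tardiness 34
B: 54→56, due 18, tardiness 38
Late patients: 5.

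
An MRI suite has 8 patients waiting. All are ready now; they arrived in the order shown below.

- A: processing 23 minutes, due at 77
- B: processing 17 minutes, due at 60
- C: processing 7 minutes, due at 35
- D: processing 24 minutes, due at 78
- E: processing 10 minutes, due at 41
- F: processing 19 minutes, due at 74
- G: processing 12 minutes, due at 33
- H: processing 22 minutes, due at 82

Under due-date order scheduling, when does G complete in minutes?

12

EDD (increasing due date): G C E B F A D H.
G: 0→12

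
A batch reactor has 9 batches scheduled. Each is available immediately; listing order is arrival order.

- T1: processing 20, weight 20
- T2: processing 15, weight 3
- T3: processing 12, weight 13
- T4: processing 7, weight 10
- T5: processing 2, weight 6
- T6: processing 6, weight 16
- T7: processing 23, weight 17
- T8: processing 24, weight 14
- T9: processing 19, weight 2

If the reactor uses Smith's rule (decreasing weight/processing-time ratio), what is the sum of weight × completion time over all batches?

WSPT (decreasing weight/processing-time ratio): T5 T6 T4 T3 T1 T7 T8 T2 T9.
T5: finishes 2, weight 6, w·C = 12
T6: finishes 8, weight 16, w·C = 128
T4: finishes 15, weight 10, w·C = 150
T3: finishes 27, weight 13, w·C = 351
T1: finishes 47, weight 20, w·C = 940
T7: finishes 70, weight 17, w·C = 1190
T8: finishes 94, weight 14, w·C = 1316
T2: finishes 109, weight 3, w·C = 327
T9: finishes 128, weight 2, w·C = 256
Sum = 12+128+150+351+940+1190+1316+327+256 = 4670.

4670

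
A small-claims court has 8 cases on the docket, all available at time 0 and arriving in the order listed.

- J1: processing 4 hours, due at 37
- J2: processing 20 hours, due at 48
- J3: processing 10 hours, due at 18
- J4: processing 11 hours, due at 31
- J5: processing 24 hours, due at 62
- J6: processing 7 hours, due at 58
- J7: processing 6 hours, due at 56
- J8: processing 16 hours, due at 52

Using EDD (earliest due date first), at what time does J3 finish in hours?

EDD (increasing due date): J3 J4 J1 J2 J8 J7 J6 J5.
J3: 0→10

10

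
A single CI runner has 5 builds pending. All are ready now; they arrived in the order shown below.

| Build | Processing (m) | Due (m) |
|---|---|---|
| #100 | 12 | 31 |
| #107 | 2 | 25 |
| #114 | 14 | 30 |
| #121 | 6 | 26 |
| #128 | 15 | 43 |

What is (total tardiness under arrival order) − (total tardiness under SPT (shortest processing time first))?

4

FIFO (arrival order): #100 #107 #114 #121 #128.
#100: 0→12, due 31, tardiness 0
#107: 12→14, due 25, tardiness 0
#114: 14→28, due 30, tardiness 0
#121: 28→34, due 26, tardiness 8
#128: 34→49, due 43, tardiness 6
Sum = 0+0+0+8+6 = 14.
SPT (increasing processing time): #107 #121 #100 #114 #128.
#107: 0→2, due 25, tardiness 0
#121: 2→8, due 26, tardiness 0
#100: 8→20, due 31, tardiness 0
#114: 20→34, due 30, tardiness 4
#128: 34→49, due 43, tardiness 6
Sum = 0+0+0+4+6 = 10.
Difference = 14 − 10 = 4.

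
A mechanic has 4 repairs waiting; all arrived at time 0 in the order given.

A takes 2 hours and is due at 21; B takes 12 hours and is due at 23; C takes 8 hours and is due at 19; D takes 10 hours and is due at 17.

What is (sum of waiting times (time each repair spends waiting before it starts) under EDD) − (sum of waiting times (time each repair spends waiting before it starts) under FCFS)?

EDD (increasing due date): D C A B.
D: waits 0, runs 0→10
C: waits 10, runs 10→18
A: waits 18, runs 18→20
B: waits 20, runs 20→32
Sum = 0+10+18+20 = 48.
FIFO (arrival order): A B C D.
A: waits 0, runs 0→2
B: waits 2, runs 2→14
C: waits 14, runs 14→22
D: waits 22, runs 22→32
Sum = 0+2+14+22 = 38.
Difference = 48 − 38 = 10.

10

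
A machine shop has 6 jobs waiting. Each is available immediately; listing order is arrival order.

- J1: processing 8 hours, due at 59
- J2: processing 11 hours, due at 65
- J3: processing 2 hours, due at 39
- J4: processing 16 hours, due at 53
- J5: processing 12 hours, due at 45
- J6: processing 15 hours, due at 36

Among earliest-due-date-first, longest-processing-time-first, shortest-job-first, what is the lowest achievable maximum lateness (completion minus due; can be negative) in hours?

EDD (increasing due date): J6 J3 J5 J4 J1 J2.
J6: 0→15, due 36, lateness -21
J3: 15→17, due 39, lateness -22
J5: 17→29, due 45, lateness -16
J4: 29→45, due 53, lateness -8
J1: 45→53, due 59, lateness -6
J2: 53→64, due 65, lateness -1
Maximum = -1.
LPT (decreasing processing time): J4 J6 J5 J2 J1 J3.
J4: 0→16, due 53, lateness -37
J6: 16→31, due 36, lateness -5
J5: 31→43, due 45, lateness -2
J2: 43→54, due 65, lateness -11
J1: 54→62, due 59, lateness 3
J3: 62→64, due 39, lateness 25
Maximum = 25.
SPT (increasing processing time): J3 J1 J2 J5 J6 J4.
J3: 0→2, due 39, lateness -37
J1: 2→10, due 59, lateness -49
J2: 10→21, due 65, lateness -44
J5: 21→33, due 45, lateness -12
J6: 33→48, due 36, lateness 12
J4: 48→64, due 53, lateness 11
Maximum = 12.
EDD -1, LPT 25, SPT 12 → minimum -1.

-1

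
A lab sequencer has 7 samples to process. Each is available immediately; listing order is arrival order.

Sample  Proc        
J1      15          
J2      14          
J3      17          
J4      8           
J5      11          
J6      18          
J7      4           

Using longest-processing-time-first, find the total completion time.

412

LPT (decreasing processing time): J6 J3 J1 J2 J5 J4 J7.
J6: 0→18
J3: 18→35
J1: 35→50
J2: 50→64
J5: 64→75
J4: 75→83
J7: 83→87
Sum = 18+35+50+64+75+83+87 = 412.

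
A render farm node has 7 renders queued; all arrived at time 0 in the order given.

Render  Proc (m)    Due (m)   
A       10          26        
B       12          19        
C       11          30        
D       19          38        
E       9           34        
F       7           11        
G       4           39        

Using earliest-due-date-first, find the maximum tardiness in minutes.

EDD (increasing due date): F B A C E D G.
F: 0→7, due 11, tardiness 0
B: 7→19, due 19, tardiness 0
A: 19→29, due 26, tardiness 3
C: 29→40, due 30, tardiness 10
E: 40→49, due 34, tardiness 15
D: 49→68, due 38, tardiness 30
G: 68→72, due 39, tardiness 33
Maximum = 33.

33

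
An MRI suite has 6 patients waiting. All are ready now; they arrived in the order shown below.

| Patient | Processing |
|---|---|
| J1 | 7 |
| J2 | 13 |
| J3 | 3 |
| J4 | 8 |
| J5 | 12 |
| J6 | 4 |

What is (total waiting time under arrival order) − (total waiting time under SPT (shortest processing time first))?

FIFO (arrival order): J1 J2 J3 J4 J5 J6.
J1: waits 0, runs 0→7
J2: waits 7, runs 7→20
J3: waits 20, runs 20→23
J4: waits 23, runs 23→31
J5: waits 31, runs 31→43
J6: waits 43, runs 43→47
Sum = 0+7+20+23+31+43 = 124.
SPT (increasing processing time): J3 J6 J1 J4 J5 J2.
J3: waits 0, runs 0→3
J6: waits 3, runs 3→7
J1: waits 7, runs 7→14
J4: waits 14, runs 14→22
J5: waits 22, runs 22→34
J2: waits 34, runs 34→47
Sum = 0+3+7+14+22+34 = 80.
Difference = 124 − 80 = 44.

44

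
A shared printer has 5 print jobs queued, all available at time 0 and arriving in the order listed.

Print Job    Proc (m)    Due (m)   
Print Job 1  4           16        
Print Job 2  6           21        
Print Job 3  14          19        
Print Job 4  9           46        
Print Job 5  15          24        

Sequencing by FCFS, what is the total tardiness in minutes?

FIFO (arrival order): Print Job 1 Print Job 2 Print Job 3 Print Job 4 Print Job 5.
Print Job 1: 0→4, due 16, tardiness 0
Print Job 2: 4→10, due 21, tardiness 0
Print Job 3: 10→24, due 19, tardiness 5
Print Job 4: 24→33, due 46, tardiness 0
Print Job 5: 33→48, due 24, tardiness 24
Sum = 0+0+5+0+24 = 29.

29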